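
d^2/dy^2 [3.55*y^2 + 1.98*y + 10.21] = 7.10000000000000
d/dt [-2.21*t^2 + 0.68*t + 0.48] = 0.68 - 4.42*t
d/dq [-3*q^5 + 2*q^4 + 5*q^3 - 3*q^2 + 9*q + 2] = -15*q^4 + 8*q^3 + 15*q^2 - 6*q + 9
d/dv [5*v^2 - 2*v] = 10*v - 2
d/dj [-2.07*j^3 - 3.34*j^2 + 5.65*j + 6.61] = -6.21*j^2 - 6.68*j + 5.65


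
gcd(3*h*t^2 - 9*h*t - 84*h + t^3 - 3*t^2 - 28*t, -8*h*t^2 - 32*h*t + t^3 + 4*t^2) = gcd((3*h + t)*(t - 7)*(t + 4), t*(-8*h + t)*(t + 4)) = t + 4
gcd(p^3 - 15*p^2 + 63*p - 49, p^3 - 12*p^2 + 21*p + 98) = p^2 - 14*p + 49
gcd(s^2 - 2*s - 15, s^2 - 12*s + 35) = s - 5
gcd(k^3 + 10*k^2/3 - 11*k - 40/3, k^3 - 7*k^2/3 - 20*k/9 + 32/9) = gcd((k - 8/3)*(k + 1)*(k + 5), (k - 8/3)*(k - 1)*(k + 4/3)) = k - 8/3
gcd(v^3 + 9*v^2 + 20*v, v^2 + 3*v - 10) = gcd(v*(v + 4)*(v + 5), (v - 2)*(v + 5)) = v + 5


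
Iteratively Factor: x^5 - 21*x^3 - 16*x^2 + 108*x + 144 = (x - 3)*(x^4 + 3*x^3 - 12*x^2 - 52*x - 48) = (x - 3)*(x + 2)*(x^3 + x^2 - 14*x - 24) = (x - 3)*(x + 2)^2*(x^2 - x - 12) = (x - 4)*(x - 3)*(x + 2)^2*(x + 3)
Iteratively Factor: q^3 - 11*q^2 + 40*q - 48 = (q - 4)*(q^2 - 7*q + 12) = (q - 4)^2*(q - 3)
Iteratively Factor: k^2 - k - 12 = (k - 4)*(k + 3)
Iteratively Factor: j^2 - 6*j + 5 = (j - 5)*(j - 1)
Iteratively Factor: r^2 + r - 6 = (r + 3)*(r - 2)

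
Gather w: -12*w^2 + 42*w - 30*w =-12*w^2 + 12*w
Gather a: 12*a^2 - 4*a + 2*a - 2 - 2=12*a^2 - 2*a - 4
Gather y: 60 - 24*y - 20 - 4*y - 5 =35 - 28*y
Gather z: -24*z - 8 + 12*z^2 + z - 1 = 12*z^2 - 23*z - 9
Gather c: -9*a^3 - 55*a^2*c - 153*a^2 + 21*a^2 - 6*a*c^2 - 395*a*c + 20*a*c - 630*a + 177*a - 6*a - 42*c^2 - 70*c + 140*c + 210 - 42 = -9*a^3 - 132*a^2 - 459*a + c^2*(-6*a - 42) + c*(-55*a^2 - 375*a + 70) + 168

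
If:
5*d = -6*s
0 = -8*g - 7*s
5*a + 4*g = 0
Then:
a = 7*s/10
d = -6*s/5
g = -7*s/8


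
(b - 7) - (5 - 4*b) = 5*b - 12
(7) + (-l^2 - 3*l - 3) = -l^2 - 3*l + 4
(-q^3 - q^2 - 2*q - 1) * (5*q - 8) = -5*q^4 + 3*q^3 - 2*q^2 + 11*q + 8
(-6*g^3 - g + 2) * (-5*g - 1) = 30*g^4 + 6*g^3 + 5*g^2 - 9*g - 2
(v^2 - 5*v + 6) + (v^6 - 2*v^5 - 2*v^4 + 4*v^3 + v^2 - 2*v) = v^6 - 2*v^5 - 2*v^4 + 4*v^3 + 2*v^2 - 7*v + 6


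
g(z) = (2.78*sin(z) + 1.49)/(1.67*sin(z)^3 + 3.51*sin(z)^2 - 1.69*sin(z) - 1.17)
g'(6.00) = 4.74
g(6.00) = -1.55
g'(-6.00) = -2.82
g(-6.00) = -1.70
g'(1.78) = 1.70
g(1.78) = 2.01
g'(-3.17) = 0.71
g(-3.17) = -1.29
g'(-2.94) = -1.47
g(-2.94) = -1.33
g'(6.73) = -6.75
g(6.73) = -2.42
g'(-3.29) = 1.49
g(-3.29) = -1.42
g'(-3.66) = 11.03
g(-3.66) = -3.04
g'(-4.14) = 18.96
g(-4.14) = 4.34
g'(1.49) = -0.58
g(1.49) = 1.86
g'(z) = (2.78*sin(z) + 1.49)*(-5.01*sin(z)^2*cos(z) - 7.02*sin(z)*cos(z) + 1.69*cos(z))/(1.67*sin(z)^3 + 3.51*sin(z)^2 - 1.69*sin(z) - 1.17)^2 + 2.78*cos(z)/(1.67*sin(z)^3 + 3.51*sin(z)^2 - 1.69*sin(z) - 1.17) = (-17.4237*sin(z) + 2.3213*sin(3*z) + 8.61135*cos(2*z) - 9.34585)*cos(z)/(1.67*sin(z)^3 + 3.51*sin(z)^2 - 1.69*sin(z) - 1.17)^2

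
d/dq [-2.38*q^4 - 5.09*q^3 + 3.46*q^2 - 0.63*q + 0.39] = -9.52*q^3 - 15.27*q^2 + 6.92*q - 0.63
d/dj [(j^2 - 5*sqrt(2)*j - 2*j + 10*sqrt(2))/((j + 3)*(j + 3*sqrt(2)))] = (5*j^2 + 8*sqrt(2)*j^2 - 2*sqrt(2)*j - 150 - 48*sqrt(2))/(j^4 + 6*j^3 + 6*sqrt(2)*j^3 + 27*j^2 + 36*sqrt(2)*j^2 + 54*sqrt(2)*j + 108*j + 162)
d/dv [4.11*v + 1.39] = 4.11000000000000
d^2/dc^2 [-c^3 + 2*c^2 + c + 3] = 4 - 6*c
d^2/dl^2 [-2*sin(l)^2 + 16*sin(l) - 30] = -16*sin(l) - 4*cos(2*l)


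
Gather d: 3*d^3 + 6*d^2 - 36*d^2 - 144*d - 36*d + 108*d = 3*d^3 - 30*d^2 - 72*d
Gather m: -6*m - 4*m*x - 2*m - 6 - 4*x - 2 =m*(-4*x - 8) - 4*x - 8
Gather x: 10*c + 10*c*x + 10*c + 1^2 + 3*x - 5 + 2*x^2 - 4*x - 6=20*c + 2*x^2 + x*(10*c - 1) - 10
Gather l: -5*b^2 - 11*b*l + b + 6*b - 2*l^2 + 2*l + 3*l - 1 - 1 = -5*b^2 + 7*b - 2*l^2 + l*(5 - 11*b) - 2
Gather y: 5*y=5*y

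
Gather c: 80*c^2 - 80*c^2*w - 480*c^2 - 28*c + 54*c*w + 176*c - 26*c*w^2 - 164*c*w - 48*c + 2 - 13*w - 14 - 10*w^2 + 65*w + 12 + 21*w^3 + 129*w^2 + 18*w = c^2*(-80*w - 400) + c*(-26*w^2 - 110*w + 100) + 21*w^3 + 119*w^2 + 70*w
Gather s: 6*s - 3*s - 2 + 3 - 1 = 3*s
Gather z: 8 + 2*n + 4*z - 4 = 2*n + 4*z + 4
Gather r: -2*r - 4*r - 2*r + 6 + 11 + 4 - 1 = 20 - 8*r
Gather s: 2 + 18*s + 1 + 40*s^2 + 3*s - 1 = 40*s^2 + 21*s + 2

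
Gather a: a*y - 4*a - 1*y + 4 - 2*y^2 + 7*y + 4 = a*(y - 4) - 2*y^2 + 6*y + 8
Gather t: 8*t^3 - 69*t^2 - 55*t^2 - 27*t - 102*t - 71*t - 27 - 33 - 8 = 8*t^3 - 124*t^2 - 200*t - 68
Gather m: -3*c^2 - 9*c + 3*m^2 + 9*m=-3*c^2 - 9*c + 3*m^2 + 9*m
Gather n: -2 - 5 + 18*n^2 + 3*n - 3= 18*n^2 + 3*n - 10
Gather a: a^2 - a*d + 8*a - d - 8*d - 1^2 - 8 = a^2 + a*(8 - d) - 9*d - 9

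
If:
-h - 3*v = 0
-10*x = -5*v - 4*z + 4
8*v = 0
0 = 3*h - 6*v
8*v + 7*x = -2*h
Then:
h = 0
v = 0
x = 0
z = 1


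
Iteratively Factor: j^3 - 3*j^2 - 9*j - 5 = (j + 1)*(j^2 - 4*j - 5) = (j - 5)*(j + 1)*(j + 1)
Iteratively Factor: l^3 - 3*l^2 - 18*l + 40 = (l + 4)*(l^2 - 7*l + 10) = (l - 5)*(l + 4)*(l - 2)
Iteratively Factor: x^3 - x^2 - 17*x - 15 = (x + 1)*(x^2 - 2*x - 15) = (x - 5)*(x + 1)*(x + 3)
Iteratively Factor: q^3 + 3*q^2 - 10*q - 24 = (q + 4)*(q^2 - q - 6) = (q - 3)*(q + 4)*(q + 2)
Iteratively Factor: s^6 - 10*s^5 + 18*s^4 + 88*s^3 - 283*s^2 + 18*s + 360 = (s - 2)*(s^5 - 8*s^4 + 2*s^3 + 92*s^2 - 99*s - 180) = (s - 2)*(s + 3)*(s^4 - 11*s^3 + 35*s^2 - 13*s - 60) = (s - 5)*(s - 2)*(s + 3)*(s^3 - 6*s^2 + 5*s + 12) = (s - 5)*(s - 3)*(s - 2)*(s + 3)*(s^2 - 3*s - 4) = (s - 5)*(s - 3)*(s - 2)*(s + 1)*(s + 3)*(s - 4)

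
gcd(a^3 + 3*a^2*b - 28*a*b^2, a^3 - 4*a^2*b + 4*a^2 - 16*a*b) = a^2 - 4*a*b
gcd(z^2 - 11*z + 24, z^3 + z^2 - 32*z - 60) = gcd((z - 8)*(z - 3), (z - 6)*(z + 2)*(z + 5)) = 1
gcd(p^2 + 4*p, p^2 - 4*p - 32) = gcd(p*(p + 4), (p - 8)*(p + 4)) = p + 4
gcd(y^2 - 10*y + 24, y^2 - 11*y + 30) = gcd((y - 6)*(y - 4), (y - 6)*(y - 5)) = y - 6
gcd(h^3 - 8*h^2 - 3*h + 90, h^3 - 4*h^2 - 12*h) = h - 6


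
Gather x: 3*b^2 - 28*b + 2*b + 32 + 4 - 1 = 3*b^2 - 26*b + 35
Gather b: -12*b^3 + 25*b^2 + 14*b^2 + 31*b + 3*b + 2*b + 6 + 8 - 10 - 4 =-12*b^3 + 39*b^2 + 36*b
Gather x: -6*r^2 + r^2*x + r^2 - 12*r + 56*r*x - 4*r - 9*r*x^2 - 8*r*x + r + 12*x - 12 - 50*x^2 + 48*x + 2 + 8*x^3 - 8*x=-5*r^2 - 15*r + 8*x^3 + x^2*(-9*r - 50) + x*(r^2 + 48*r + 52) - 10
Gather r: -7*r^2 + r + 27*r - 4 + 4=-7*r^2 + 28*r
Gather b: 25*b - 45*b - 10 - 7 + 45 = 28 - 20*b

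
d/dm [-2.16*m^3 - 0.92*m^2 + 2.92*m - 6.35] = -6.48*m^2 - 1.84*m + 2.92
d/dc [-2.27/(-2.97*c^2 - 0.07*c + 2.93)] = (-13.4838*c - 0.1589)/(2.97*c^2 + 0.07*c - 2.93)^2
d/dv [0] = 0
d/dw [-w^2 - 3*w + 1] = -2*w - 3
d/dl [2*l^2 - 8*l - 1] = 4*l - 8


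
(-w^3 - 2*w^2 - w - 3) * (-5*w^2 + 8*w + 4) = 5*w^5 + 2*w^4 - 15*w^3 - w^2 - 28*w - 12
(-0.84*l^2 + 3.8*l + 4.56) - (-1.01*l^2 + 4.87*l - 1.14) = 0.17*l^2 - 1.07*l + 5.7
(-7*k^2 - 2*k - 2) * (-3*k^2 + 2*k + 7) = 21*k^4 - 8*k^3 - 47*k^2 - 18*k - 14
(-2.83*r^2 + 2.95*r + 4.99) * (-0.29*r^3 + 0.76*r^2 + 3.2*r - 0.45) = 0.8207*r^5 - 3.0063*r^4 - 8.2611*r^3 + 14.5059*r^2 + 14.6405*r - 2.2455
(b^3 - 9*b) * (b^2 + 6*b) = b^5 + 6*b^4 - 9*b^3 - 54*b^2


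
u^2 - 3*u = u*(u - 3)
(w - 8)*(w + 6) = w^2 - 2*w - 48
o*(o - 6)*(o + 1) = o^3 - 5*o^2 - 6*o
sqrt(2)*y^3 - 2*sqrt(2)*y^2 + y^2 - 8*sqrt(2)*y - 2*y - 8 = (y - 4)*(y + 2)*(sqrt(2)*y + 1)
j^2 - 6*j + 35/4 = (j - 7/2)*(j - 5/2)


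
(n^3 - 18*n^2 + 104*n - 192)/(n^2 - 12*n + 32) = n - 6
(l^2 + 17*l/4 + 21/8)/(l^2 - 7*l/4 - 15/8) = (2*l + 7)/(2*l - 5)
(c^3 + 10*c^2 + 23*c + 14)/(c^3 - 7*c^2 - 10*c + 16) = (c^2 + 8*c + 7)/(c^2 - 9*c + 8)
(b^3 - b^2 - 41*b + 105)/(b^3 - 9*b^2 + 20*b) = (b^2 + 4*b - 21)/(b*(b - 4))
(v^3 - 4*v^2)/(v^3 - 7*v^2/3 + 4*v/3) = 3*v*(v - 4)/(3*v^2 - 7*v + 4)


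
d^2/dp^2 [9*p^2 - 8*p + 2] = 18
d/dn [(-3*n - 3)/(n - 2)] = 9/(n - 2)^2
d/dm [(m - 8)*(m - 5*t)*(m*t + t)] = t*(3*m^2 - 10*m*t - 14*m + 35*t - 8)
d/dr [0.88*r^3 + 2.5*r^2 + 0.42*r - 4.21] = 2.64*r^2 + 5.0*r + 0.42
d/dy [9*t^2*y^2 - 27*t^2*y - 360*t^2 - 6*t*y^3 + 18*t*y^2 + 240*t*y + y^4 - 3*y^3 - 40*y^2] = 18*t^2*y - 27*t^2 - 18*t*y^2 + 36*t*y + 240*t + 4*y^3 - 9*y^2 - 80*y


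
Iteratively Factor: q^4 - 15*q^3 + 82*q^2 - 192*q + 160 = (q - 4)*(q^3 - 11*q^2 + 38*q - 40) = (q - 5)*(q - 4)*(q^2 - 6*q + 8) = (q - 5)*(q - 4)^2*(q - 2)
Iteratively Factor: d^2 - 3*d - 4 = (d - 4)*(d + 1)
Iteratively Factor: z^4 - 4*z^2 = (z + 2)*(z^3 - 2*z^2) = z*(z + 2)*(z^2 - 2*z) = z^2*(z + 2)*(z - 2)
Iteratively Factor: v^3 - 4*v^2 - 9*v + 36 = (v - 4)*(v^2 - 9) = (v - 4)*(v + 3)*(v - 3)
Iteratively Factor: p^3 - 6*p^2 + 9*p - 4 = (p - 1)*(p^2 - 5*p + 4) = (p - 1)^2*(p - 4)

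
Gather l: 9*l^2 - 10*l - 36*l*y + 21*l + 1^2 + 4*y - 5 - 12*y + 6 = 9*l^2 + l*(11 - 36*y) - 8*y + 2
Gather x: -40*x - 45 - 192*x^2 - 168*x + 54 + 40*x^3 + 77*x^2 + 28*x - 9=40*x^3 - 115*x^2 - 180*x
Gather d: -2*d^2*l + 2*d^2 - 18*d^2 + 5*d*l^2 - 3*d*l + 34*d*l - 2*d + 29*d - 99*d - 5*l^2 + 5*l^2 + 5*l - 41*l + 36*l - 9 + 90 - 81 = d^2*(-2*l - 16) + d*(5*l^2 + 31*l - 72)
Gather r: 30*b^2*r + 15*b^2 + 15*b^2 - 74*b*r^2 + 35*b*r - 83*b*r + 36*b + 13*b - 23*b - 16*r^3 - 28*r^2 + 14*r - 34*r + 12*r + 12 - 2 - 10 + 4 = 30*b^2 + 26*b - 16*r^3 + r^2*(-74*b - 28) + r*(30*b^2 - 48*b - 8) + 4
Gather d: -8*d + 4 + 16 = 20 - 8*d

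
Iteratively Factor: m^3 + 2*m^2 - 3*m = (m - 1)*(m^2 + 3*m) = (m - 1)*(m + 3)*(m)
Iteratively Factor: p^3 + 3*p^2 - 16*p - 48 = (p + 4)*(p^2 - p - 12) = (p + 3)*(p + 4)*(p - 4)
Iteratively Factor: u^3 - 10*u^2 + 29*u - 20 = (u - 4)*(u^2 - 6*u + 5) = (u - 5)*(u - 4)*(u - 1)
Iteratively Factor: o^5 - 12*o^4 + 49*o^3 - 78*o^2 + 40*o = (o - 5)*(o^4 - 7*o^3 + 14*o^2 - 8*o) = o*(o - 5)*(o^3 - 7*o^2 + 14*o - 8) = o*(o - 5)*(o - 1)*(o^2 - 6*o + 8) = o*(o - 5)*(o - 2)*(o - 1)*(o - 4)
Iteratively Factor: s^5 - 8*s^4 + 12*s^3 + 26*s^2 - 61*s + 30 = (s - 3)*(s^4 - 5*s^3 - 3*s^2 + 17*s - 10) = (s - 3)*(s + 2)*(s^3 - 7*s^2 + 11*s - 5) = (s - 5)*(s - 3)*(s + 2)*(s^2 - 2*s + 1) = (s - 5)*(s - 3)*(s - 1)*(s + 2)*(s - 1)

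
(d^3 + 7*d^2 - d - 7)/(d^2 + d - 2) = (d^2 + 8*d + 7)/(d + 2)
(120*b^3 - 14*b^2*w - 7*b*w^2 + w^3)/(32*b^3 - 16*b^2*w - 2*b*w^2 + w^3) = (30*b^2 - 11*b*w + w^2)/(8*b^2 - 6*b*w + w^2)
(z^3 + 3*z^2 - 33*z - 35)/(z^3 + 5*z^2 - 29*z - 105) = (z + 1)/(z + 3)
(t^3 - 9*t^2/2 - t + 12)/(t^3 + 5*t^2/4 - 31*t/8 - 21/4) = 4*(t - 4)/(4*t + 7)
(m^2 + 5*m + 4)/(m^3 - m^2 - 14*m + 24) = (m + 1)/(m^2 - 5*m + 6)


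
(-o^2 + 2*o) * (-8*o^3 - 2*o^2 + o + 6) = 8*o^5 - 14*o^4 - 5*o^3 - 4*o^2 + 12*o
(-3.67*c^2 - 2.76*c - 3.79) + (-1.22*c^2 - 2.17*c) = -4.89*c^2 - 4.93*c - 3.79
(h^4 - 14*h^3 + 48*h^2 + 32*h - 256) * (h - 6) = h^5 - 20*h^4 + 132*h^3 - 256*h^2 - 448*h + 1536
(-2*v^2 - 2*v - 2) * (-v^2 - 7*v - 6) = 2*v^4 + 16*v^3 + 28*v^2 + 26*v + 12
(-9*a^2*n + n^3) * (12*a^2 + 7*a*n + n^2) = -108*a^4*n - 63*a^3*n^2 + 3*a^2*n^3 + 7*a*n^4 + n^5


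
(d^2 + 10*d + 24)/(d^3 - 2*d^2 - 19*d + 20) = (d + 6)/(d^2 - 6*d + 5)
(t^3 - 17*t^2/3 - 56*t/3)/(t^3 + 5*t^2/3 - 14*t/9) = 3*(t - 8)/(3*t - 2)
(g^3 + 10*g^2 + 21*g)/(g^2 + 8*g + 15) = g*(g + 7)/(g + 5)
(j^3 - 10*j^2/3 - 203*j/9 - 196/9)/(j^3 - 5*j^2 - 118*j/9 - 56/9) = (3*j + 7)/(3*j + 2)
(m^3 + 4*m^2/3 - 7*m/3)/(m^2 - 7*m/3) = (3*m^2 + 4*m - 7)/(3*m - 7)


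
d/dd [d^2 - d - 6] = 2*d - 1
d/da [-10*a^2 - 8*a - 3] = -20*a - 8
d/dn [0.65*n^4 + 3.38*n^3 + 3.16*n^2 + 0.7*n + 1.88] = 2.6*n^3 + 10.14*n^2 + 6.32*n + 0.7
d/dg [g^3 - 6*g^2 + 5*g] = 3*g^2 - 12*g + 5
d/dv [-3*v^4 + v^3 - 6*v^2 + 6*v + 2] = -12*v^3 + 3*v^2 - 12*v + 6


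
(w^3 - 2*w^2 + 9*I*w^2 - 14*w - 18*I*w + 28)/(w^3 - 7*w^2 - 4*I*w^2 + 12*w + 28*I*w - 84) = (w^2 + w*(-2 + 7*I) - 14*I)/(w^2 - w*(7 + 6*I) + 42*I)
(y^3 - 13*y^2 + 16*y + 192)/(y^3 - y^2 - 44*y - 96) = (y - 8)/(y + 4)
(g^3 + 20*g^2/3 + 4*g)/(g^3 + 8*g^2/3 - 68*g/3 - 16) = g/(g - 4)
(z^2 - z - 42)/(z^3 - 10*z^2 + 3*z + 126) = (z + 6)/(z^2 - 3*z - 18)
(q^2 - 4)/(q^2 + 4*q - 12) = (q + 2)/(q + 6)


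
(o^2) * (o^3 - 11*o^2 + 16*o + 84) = o^5 - 11*o^4 + 16*o^3 + 84*o^2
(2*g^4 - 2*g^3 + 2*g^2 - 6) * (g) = 2*g^5 - 2*g^4 + 2*g^3 - 6*g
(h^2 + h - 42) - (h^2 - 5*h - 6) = 6*h - 36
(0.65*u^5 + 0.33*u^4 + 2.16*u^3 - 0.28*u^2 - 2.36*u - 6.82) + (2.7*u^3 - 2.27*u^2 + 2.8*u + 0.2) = 0.65*u^5 + 0.33*u^4 + 4.86*u^3 - 2.55*u^2 + 0.44*u - 6.62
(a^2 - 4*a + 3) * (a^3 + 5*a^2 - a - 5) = a^5 + a^4 - 18*a^3 + 14*a^2 + 17*a - 15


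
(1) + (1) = 2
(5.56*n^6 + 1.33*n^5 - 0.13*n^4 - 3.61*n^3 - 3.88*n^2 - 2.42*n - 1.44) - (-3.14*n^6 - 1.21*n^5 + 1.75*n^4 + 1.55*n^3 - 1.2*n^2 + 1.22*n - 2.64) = 8.7*n^6 + 2.54*n^5 - 1.88*n^4 - 5.16*n^3 - 2.68*n^2 - 3.64*n + 1.2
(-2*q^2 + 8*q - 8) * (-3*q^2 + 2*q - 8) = 6*q^4 - 28*q^3 + 56*q^2 - 80*q + 64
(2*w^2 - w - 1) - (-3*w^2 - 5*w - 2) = 5*w^2 + 4*w + 1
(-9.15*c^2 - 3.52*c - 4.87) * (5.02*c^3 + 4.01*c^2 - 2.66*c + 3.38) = -45.933*c^5 - 54.3619*c^4 - 14.2236*c^3 - 41.0925*c^2 + 1.0566*c - 16.4606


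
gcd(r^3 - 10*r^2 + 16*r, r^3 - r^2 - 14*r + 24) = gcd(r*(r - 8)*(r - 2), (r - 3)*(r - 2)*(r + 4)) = r - 2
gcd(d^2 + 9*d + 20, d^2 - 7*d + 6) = 1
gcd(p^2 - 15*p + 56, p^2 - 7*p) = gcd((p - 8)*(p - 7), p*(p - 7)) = p - 7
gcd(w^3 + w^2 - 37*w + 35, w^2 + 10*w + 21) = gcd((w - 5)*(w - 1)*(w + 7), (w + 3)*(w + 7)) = w + 7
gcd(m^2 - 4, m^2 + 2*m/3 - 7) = 1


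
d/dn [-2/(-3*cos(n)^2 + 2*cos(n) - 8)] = 4*(3*cos(n) - 1)*sin(n)/(3*cos(n)^2 - 2*cos(n) + 8)^2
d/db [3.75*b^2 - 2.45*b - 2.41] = 7.5*b - 2.45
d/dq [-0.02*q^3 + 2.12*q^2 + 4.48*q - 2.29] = -0.06*q^2 + 4.24*q + 4.48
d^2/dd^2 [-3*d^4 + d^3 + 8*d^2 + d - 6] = -36*d^2 + 6*d + 16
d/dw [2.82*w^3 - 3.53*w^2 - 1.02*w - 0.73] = 8.46*w^2 - 7.06*w - 1.02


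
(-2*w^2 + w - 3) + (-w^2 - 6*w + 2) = -3*w^2 - 5*w - 1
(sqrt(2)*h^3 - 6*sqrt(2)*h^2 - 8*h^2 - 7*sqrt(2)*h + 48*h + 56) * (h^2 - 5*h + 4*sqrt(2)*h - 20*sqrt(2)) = sqrt(2)*h^5 - 11*sqrt(2)*h^4 - 9*sqrt(2)*h^3 + 387*sqrt(2)*h^2 - 736*sqrt(2)*h - 1120*sqrt(2)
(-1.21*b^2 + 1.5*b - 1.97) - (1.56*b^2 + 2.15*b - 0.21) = -2.77*b^2 - 0.65*b - 1.76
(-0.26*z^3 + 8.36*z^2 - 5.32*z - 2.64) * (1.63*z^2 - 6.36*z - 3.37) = -0.4238*z^5 + 15.2804*z^4 - 60.965*z^3 + 1.3588*z^2 + 34.7188*z + 8.8968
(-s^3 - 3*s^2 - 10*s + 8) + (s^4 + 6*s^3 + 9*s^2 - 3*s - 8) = s^4 + 5*s^3 + 6*s^2 - 13*s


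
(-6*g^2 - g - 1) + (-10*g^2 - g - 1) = -16*g^2 - 2*g - 2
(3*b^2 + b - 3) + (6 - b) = 3*b^2 + 3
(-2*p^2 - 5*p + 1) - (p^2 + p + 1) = -3*p^2 - 6*p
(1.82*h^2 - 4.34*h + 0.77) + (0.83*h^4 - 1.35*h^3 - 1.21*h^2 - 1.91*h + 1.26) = 0.83*h^4 - 1.35*h^3 + 0.61*h^2 - 6.25*h + 2.03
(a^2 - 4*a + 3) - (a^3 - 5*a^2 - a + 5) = -a^3 + 6*a^2 - 3*a - 2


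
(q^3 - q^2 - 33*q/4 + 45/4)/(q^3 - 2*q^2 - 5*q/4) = (2*q^2 + 3*q - 9)/(q*(2*q + 1))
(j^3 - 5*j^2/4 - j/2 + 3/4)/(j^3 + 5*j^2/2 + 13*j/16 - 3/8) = 4*(j^2 - 2*j + 1)/(4*j^2 + 7*j - 2)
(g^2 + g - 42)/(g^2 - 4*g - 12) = (g + 7)/(g + 2)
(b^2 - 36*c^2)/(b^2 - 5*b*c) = (b^2 - 36*c^2)/(b*(b - 5*c))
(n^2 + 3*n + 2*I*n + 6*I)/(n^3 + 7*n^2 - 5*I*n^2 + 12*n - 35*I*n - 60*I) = (n + 2*I)/(n^2 + n*(4 - 5*I) - 20*I)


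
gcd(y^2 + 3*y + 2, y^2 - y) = 1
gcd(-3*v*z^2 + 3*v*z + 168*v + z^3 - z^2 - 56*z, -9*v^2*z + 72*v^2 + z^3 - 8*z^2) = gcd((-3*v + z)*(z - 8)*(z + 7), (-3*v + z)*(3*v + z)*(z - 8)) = -3*v*z + 24*v + z^2 - 8*z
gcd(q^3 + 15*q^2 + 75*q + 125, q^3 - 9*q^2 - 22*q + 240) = q + 5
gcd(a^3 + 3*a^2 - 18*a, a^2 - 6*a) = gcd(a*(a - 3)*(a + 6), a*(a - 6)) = a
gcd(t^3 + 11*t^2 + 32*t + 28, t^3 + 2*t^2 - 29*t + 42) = t + 7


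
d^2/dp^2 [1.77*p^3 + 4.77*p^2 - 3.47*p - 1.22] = 10.62*p + 9.54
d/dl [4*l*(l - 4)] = 8*l - 16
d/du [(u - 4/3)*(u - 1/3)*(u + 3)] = 3*u^2 + 8*u/3 - 41/9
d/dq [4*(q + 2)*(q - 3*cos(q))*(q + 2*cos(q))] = -4*(q + 2)*(q - 3*cos(q))*(2*sin(q) - 1) + 4*(q + 2)*(q + 2*cos(q))*(3*sin(q) + 1) + 4*(q - 3*cos(q))*(q + 2*cos(q))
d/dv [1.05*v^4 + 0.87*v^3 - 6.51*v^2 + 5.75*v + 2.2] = 4.2*v^3 + 2.61*v^2 - 13.02*v + 5.75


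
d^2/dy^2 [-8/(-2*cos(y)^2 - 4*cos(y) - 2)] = 8*(cos(y) - cos(2*y) + 2)/(cos(y) + 1)^4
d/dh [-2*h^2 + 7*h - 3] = 7 - 4*h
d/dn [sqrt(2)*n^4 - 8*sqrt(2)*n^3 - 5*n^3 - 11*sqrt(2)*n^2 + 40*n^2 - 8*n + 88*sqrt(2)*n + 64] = 4*sqrt(2)*n^3 - 24*sqrt(2)*n^2 - 15*n^2 - 22*sqrt(2)*n + 80*n - 8 + 88*sqrt(2)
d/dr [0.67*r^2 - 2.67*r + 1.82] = 1.34*r - 2.67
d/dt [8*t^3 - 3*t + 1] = 24*t^2 - 3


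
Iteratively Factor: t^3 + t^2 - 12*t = (t)*(t^2 + t - 12) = t*(t - 3)*(t + 4)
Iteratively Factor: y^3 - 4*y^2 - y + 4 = (y - 4)*(y^2 - 1) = (y - 4)*(y - 1)*(y + 1)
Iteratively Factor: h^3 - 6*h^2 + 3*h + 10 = (h - 2)*(h^2 - 4*h - 5) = (h - 2)*(h + 1)*(h - 5)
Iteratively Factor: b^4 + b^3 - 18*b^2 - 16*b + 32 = (b + 4)*(b^3 - 3*b^2 - 6*b + 8) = (b + 2)*(b + 4)*(b^2 - 5*b + 4) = (b - 1)*(b + 2)*(b + 4)*(b - 4)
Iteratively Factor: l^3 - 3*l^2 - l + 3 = (l - 3)*(l^2 - 1) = (l - 3)*(l + 1)*(l - 1)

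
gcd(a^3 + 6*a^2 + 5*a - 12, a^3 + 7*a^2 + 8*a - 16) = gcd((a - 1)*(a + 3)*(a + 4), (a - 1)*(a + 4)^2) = a^2 + 3*a - 4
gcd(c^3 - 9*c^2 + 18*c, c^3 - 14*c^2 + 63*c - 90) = c^2 - 9*c + 18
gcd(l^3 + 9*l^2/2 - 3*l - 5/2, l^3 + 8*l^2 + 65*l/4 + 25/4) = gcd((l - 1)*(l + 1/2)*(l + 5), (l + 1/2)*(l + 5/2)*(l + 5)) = l^2 + 11*l/2 + 5/2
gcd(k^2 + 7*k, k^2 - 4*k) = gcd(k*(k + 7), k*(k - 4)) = k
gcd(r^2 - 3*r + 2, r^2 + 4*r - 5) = r - 1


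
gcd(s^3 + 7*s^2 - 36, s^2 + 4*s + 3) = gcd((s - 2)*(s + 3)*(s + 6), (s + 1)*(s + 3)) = s + 3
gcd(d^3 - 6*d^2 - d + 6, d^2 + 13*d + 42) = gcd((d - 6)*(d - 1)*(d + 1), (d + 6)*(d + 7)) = 1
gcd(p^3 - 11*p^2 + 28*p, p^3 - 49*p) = p^2 - 7*p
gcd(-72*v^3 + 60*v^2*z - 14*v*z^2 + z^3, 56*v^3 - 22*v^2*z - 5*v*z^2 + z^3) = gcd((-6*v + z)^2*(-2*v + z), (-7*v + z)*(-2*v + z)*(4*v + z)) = -2*v + z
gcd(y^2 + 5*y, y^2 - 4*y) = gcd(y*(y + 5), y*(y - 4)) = y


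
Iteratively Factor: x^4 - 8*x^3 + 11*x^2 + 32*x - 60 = (x - 2)*(x^3 - 6*x^2 - x + 30) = (x - 2)*(x + 2)*(x^2 - 8*x + 15) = (x - 5)*(x - 2)*(x + 2)*(x - 3)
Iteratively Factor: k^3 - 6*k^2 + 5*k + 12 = (k - 4)*(k^2 - 2*k - 3) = (k - 4)*(k - 3)*(k + 1)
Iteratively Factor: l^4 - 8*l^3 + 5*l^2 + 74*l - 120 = (l - 4)*(l^3 - 4*l^2 - 11*l + 30) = (l - 4)*(l + 3)*(l^2 - 7*l + 10) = (l - 5)*(l - 4)*(l + 3)*(l - 2)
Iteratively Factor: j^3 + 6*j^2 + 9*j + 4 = (j + 1)*(j^2 + 5*j + 4) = (j + 1)*(j + 4)*(j + 1)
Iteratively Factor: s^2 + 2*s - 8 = (s + 4)*(s - 2)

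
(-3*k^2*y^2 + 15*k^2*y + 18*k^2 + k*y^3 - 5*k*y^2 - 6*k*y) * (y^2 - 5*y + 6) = -3*k^2*y^4 + 30*k^2*y^3 - 75*k^2*y^2 + 108*k^2 + k*y^5 - 10*k*y^4 + 25*k*y^3 - 36*k*y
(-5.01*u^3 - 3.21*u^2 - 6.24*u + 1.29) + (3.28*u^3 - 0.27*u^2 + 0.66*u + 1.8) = -1.73*u^3 - 3.48*u^2 - 5.58*u + 3.09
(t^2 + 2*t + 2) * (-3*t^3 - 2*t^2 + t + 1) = -3*t^5 - 8*t^4 - 9*t^3 - t^2 + 4*t + 2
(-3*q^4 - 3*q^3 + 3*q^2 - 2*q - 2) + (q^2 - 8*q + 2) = -3*q^4 - 3*q^3 + 4*q^2 - 10*q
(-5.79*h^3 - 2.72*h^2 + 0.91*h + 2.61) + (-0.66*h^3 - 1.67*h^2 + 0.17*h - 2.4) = -6.45*h^3 - 4.39*h^2 + 1.08*h + 0.21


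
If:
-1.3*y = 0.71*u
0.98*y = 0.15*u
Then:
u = 0.00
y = 0.00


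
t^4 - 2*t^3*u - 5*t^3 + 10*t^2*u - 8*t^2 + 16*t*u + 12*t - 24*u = (t - 6)*(t - 1)*(t + 2)*(t - 2*u)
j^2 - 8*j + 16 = (j - 4)^2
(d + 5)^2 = d^2 + 10*d + 25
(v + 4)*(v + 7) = v^2 + 11*v + 28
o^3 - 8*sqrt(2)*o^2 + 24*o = o*(o - 6*sqrt(2))*(o - 2*sqrt(2))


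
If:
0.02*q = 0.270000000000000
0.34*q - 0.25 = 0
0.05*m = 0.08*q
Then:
No Solution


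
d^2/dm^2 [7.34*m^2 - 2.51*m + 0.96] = 14.6800000000000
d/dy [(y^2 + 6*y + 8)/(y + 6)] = (y^2 + 12*y + 28)/(y^2 + 12*y + 36)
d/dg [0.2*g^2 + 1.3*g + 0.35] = 0.4*g + 1.3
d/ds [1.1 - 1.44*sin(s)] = -1.44*cos(s)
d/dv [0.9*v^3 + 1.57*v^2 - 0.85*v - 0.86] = 2.7*v^2 + 3.14*v - 0.85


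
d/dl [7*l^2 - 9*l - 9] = 14*l - 9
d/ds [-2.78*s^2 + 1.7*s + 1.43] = 1.7 - 5.56*s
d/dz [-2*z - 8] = -2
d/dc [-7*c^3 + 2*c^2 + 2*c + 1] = -21*c^2 + 4*c + 2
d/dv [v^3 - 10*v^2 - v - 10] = 3*v^2 - 20*v - 1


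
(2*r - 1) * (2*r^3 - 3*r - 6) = 4*r^4 - 2*r^3 - 6*r^2 - 9*r + 6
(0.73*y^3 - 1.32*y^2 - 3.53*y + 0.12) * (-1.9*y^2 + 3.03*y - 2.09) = -1.387*y^5 + 4.7199*y^4 + 1.1817*y^3 - 8.1651*y^2 + 7.7413*y - 0.2508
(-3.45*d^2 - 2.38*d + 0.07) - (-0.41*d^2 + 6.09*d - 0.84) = -3.04*d^2 - 8.47*d + 0.91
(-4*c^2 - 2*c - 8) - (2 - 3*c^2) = -c^2 - 2*c - 10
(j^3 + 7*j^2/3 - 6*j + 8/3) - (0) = j^3 + 7*j^2/3 - 6*j + 8/3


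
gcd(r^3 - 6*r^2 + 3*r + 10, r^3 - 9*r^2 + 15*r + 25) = r^2 - 4*r - 5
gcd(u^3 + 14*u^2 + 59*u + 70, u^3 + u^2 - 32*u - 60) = u^2 + 7*u + 10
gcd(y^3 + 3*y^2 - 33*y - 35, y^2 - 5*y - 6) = y + 1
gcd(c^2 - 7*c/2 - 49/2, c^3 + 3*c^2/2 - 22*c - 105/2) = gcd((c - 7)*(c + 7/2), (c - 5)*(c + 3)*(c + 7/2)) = c + 7/2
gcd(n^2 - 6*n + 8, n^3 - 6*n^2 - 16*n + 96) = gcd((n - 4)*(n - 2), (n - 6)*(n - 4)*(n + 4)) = n - 4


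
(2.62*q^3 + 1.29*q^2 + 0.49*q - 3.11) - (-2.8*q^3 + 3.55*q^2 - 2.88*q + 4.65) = 5.42*q^3 - 2.26*q^2 + 3.37*q - 7.76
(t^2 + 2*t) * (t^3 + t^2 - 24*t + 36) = t^5 + 3*t^4 - 22*t^3 - 12*t^2 + 72*t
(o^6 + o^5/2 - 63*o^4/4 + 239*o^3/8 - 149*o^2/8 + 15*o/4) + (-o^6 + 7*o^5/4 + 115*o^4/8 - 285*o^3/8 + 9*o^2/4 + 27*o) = 9*o^5/4 - 11*o^4/8 - 23*o^3/4 - 131*o^2/8 + 123*o/4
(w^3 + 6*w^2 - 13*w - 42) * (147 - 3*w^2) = -3*w^5 - 18*w^4 + 186*w^3 + 1008*w^2 - 1911*w - 6174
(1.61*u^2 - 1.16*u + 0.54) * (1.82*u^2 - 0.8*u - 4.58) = 2.9302*u^4 - 3.3992*u^3 - 5.463*u^2 + 4.8808*u - 2.4732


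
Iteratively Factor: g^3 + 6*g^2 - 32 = (g + 4)*(g^2 + 2*g - 8) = (g + 4)^2*(g - 2)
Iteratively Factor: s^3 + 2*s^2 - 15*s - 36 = (s + 3)*(s^2 - s - 12) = (s - 4)*(s + 3)*(s + 3)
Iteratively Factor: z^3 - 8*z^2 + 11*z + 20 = (z - 5)*(z^2 - 3*z - 4) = (z - 5)*(z + 1)*(z - 4)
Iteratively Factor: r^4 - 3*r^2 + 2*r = (r - 1)*(r^3 + r^2 - 2*r) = (r - 1)^2*(r^2 + 2*r) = r*(r - 1)^2*(r + 2)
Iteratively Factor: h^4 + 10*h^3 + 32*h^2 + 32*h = (h + 2)*(h^3 + 8*h^2 + 16*h) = (h + 2)*(h + 4)*(h^2 + 4*h) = h*(h + 2)*(h + 4)*(h + 4)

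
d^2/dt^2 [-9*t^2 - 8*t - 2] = -18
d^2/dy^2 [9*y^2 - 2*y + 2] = 18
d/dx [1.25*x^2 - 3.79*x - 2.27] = 2.5*x - 3.79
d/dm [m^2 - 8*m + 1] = 2*m - 8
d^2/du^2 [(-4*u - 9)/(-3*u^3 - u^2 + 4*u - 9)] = 2*((4*u + 9)*(9*u^2 + 2*u - 4)^2 + (-36*u^2 - 8*u - (4*u + 9)*(9*u + 1) + 16)*(3*u^3 + u^2 - 4*u + 9))/(3*u^3 + u^2 - 4*u + 9)^3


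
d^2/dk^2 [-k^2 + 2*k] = -2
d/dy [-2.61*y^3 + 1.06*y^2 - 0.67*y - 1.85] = -7.83*y^2 + 2.12*y - 0.67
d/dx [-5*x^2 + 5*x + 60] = 5 - 10*x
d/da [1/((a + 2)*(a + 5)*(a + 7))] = (-(a + 2)*(a + 5) - (a + 2)*(a + 7) - (a + 5)*(a + 7))/((a + 2)^2*(a + 5)^2*(a + 7)^2)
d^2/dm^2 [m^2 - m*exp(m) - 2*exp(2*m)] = -m*exp(m) - 8*exp(2*m) - 2*exp(m) + 2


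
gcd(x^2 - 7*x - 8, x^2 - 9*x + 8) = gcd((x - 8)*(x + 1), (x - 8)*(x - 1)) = x - 8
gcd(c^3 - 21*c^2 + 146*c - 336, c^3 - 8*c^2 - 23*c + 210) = c^2 - 13*c + 42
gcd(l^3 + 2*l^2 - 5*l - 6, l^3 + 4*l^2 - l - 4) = l + 1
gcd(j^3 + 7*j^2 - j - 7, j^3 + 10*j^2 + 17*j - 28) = j^2 + 6*j - 7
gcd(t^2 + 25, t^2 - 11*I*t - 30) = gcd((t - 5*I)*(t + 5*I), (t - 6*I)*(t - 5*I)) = t - 5*I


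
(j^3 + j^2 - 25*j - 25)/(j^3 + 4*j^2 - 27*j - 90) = (j^2 + 6*j + 5)/(j^2 + 9*j + 18)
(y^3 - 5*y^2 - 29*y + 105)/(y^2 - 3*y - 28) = (y^2 + 2*y - 15)/(y + 4)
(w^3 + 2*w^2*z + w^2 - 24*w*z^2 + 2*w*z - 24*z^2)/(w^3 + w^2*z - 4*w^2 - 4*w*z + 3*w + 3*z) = (w^3 + 2*w^2*z + w^2 - 24*w*z^2 + 2*w*z - 24*z^2)/(w^3 + w^2*z - 4*w^2 - 4*w*z + 3*w + 3*z)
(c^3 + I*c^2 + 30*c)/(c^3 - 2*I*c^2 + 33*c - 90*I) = c/(c - 3*I)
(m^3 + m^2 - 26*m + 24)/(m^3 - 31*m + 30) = (m - 4)/(m - 5)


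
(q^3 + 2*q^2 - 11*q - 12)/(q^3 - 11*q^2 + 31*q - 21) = (q^2 + 5*q + 4)/(q^2 - 8*q + 7)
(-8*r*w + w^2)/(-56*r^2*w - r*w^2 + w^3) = 1/(7*r + w)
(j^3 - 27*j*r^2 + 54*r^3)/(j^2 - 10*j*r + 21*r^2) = (-j^2 - 3*j*r + 18*r^2)/(-j + 7*r)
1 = 1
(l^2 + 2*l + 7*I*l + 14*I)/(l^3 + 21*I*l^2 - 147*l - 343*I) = (l + 2)/(l^2 + 14*I*l - 49)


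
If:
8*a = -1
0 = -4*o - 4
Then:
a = -1/8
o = -1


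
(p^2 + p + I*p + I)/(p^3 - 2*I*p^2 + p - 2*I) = (p + 1)/(p^2 - 3*I*p - 2)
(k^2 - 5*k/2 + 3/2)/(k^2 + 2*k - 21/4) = 2*(k - 1)/(2*k + 7)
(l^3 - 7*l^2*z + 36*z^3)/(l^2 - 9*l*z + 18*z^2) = l + 2*z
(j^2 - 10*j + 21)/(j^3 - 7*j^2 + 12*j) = (j - 7)/(j*(j - 4))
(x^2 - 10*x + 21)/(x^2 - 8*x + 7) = (x - 3)/(x - 1)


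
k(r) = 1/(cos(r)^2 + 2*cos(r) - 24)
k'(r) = (2*sin(r)*cos(r) + 2*sin(r))/(cos(r)^2 + 2*cos(r) - 24)^2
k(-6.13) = -0.05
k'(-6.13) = 0.00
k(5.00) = -0.04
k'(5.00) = -0.00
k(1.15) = -0.04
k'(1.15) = 0.00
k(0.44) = -0.05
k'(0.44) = 0.00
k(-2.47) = -0.04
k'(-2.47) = -0.00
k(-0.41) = -0.05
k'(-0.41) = -0.00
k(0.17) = -0.05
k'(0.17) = 0.00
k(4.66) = -0.04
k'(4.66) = -0.00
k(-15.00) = -0.04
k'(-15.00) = 0.00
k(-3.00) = -0.04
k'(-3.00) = 0.00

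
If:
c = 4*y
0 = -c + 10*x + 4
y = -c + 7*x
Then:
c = -56/11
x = -10/11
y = -14/11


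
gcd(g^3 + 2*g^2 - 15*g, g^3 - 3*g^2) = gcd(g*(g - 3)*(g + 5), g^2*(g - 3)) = g^2 - 3*g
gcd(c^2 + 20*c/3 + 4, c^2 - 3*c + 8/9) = 1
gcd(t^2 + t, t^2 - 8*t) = t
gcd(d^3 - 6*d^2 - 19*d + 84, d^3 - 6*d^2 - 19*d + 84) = d^3 - 6*d^2 - 19*d + 84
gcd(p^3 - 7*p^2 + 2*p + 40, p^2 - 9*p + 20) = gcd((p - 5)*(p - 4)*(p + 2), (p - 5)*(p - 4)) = p^2 - 9*p + 20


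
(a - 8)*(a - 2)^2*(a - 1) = a^4 - 13*a^3 + 48*a^2 - 68*a + 32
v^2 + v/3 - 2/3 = (v - 2/3)*(v + 1)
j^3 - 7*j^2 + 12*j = j*(j - 4)*(j - 3)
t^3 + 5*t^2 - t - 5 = (t - 1)*(t + 1)*(t + 5)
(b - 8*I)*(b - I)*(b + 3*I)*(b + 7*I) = b^4 + I*b^3 + 61*b^2 + 109*I*b + 168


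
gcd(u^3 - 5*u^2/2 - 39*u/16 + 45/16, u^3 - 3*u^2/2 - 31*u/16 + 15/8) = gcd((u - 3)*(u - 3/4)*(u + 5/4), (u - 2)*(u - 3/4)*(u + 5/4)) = u^2 + u/2 - 15/16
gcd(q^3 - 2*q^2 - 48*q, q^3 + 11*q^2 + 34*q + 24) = q + 6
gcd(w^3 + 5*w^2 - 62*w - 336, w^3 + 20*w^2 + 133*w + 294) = w^2 + 13*w + 42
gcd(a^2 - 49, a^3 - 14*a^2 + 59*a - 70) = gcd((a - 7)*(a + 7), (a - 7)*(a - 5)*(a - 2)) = a - 7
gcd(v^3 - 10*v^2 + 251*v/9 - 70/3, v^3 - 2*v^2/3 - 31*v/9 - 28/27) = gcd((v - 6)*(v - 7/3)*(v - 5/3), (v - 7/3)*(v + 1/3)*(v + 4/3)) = v - 7/3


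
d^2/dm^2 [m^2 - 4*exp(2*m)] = 2 - 16*exp(2*m)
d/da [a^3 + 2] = 3*a^2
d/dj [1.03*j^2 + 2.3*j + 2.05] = 2.06*j + 2.3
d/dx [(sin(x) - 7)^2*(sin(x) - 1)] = 3*(sin(x) - 7)*(sin(x) - 3)*cos(x)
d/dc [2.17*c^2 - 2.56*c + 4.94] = 4.34*c - 2.56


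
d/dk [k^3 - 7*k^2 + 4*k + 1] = 3*k^2 - 14*k + 4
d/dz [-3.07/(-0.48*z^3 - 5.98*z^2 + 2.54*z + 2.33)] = (-4.4208*z^2 - 36.7172*z + 7.7978)/(0.48*z^3 + 5.98*z^2 - 2.54*z - 2.33)^2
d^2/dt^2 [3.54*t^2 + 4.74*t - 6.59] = 7.08000000000000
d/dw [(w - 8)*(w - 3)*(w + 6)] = 3*w^2 - 10*w - 42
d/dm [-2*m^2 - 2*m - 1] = -4*m - 2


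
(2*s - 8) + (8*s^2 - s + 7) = 8*s^2 + s - 1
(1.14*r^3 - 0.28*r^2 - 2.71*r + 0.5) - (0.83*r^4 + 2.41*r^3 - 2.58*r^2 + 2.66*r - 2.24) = -0.83*r^4 - 1.27*r^3 + 2.3*r^2 - 5.37*r + 2.74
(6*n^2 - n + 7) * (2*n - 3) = 12*n^3 - 20*n^2 + 17*n - 21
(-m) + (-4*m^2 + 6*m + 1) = -4*m^2 + 5*m + 1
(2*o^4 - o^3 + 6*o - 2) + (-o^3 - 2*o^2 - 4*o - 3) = 2*o^4 - 2*o^3 - 2*o^2 + 2*o - 5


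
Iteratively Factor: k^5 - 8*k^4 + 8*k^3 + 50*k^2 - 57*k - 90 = (k - 3)*(k^4 - 5*k^3 - 7*k^2 + 29*k + 30) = (k - 5)*(k - 3)*(k^3 - 7*k - 6) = (k - 5)*(k - 3)*(k + 1)*(k^2 - k - 6) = (k - 5)*(k - 3)^2*(k + 1)*(k + 2)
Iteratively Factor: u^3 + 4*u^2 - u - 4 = (u - 1)*(u^2 + 5*u + 4) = (u - 1)*(u + 4)*(u + 1)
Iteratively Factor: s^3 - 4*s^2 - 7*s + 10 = (s - 5)*(s^2 + s - 2) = (s - 5)*(s - 1)*(s + 2)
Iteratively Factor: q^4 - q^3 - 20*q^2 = (q)*(q^3 - q^2 - 20*q) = q*(q - 5)*(q^2 + 4*q) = q*(q - 5)*(q + 4)*(q)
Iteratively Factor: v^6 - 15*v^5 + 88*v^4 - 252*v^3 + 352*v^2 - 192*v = (v - 3)*(v^5 - 12*v^4 + 52*v^3 - 96*v^2 + 64*v) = (v - 4)*(v - 3)*(v^4 - 8*v^3 + 20*v^2 - 16*v) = (v - 4)^2*(v - 3)*(v^3 - 4*v^2 + 4*v) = (v - 4)^2*(v - 3)*(v - 2)*(v^2 - 2*v) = (v - 4)^2*(v - 3)*(v - 2)^2*(v)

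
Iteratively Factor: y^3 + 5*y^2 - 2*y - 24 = (y + 4)*(y^2 + y - 6) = (y + 3)*(y + 4)*(y - 2)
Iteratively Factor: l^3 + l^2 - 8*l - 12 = (l + 2)*(l^2 - l - 6) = (l + 2)^2*(l - 3)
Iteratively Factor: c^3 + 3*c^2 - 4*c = (c)*(c^2 + 3*c - 4) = c*(c - 1)*(c + 4)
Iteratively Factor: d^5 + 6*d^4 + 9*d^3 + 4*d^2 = (d + 1)*(d^4 + 5*d^3 + 4*d^2) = (d + 1)*(d + 4)*(d^3 + d^2) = (d + 1)^2*(d + 4)*(d^2) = d*(d + 1)^2*(d + 4)*(d)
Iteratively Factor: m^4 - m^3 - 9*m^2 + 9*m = (m - 1)*(m^3 - 9*m) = m*(m - 1)*(m^2 - 9) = m*(m - 1)*(m + 3)*(m - 3)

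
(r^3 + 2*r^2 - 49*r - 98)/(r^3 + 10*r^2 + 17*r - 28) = (r^2 - 5*r - 14)/(r^2 + 3*r - 4)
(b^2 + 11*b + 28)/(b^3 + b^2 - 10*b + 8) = (b + 7)/(b^2 - 3*b + 2)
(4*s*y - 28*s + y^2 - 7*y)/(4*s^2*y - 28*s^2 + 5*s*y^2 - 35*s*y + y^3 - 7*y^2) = 1/(s + y)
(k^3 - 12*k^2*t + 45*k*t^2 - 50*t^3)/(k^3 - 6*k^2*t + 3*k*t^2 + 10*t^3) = (k - 5*t)/(k + t)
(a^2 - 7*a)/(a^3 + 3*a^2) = (a - 7)/(a*(a + 3))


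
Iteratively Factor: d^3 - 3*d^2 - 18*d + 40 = (d + 4)*(d^2 - 7*d + 10) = (d - 5)*(d + 4)*(d - 2)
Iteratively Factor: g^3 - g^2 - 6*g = (g + 2)*(g^2 - 3*g) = (g - 3)*(g + 2)*(g)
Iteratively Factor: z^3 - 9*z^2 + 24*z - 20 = (z - 2)*(z^2 - 7*z + 10) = (z - 5)*(z - 2)*(z - 2)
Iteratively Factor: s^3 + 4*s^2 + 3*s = (s)*(s^2 + 4*s + 3) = s*(s + 3)*(s + 1)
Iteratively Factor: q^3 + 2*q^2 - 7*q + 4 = (q + 4)*(q^2 - 2*q + 1) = (q - 1)*(q + 4)*(q - 1)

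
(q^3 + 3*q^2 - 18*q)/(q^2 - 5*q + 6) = q*(q + 6)/(q - 2)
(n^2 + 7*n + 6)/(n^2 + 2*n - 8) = (n^2 + 7*n + 6)/(n^2 + 2*n - 8)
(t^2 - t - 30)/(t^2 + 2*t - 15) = (t - 6)/(t - 3)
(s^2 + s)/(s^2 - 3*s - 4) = s/(s - 4)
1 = 1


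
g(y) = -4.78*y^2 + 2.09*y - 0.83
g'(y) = 2.09 - 9.56*y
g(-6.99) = -248.99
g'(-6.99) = 68.91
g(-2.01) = -24.34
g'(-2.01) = 21.31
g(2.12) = -17.88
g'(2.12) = -18.18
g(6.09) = -165.38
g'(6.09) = -56.13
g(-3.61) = -70.67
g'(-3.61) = 36.60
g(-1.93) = -22.67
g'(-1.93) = 20.54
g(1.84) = -13.17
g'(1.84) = -15.50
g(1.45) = -7.85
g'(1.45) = -11.77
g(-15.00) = -1107.68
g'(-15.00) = 145.49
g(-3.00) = -50.12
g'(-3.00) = 30.77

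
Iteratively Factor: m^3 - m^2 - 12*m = (m)*(m^2 - m - 12) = m*(m + 3)*(m - 4)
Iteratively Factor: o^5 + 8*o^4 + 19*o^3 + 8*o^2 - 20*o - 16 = (o + 2)*(o^4 + 6*o^3 + 7*o^2 - 6*o - 8) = (o - 1)*(o + 2)*(o^3 + 7*o^2 + 14*o + 8) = (o - 1)*(o + 2)*(o + 4)*(o^2 + 3*o + 2) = (o - 1)*(o + 2)^2*(o + 4)*(o + 1)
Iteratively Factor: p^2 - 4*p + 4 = (p - 2)*(p - 2)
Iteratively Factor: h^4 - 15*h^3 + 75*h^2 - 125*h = (h - 5)*(h^3 - 10*h^2 + 25*h) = h*(h - 5)*(h^2 - 10*h + 25) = h*(h - 5)^2*(h - 5)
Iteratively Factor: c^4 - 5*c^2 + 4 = (c + 1)*(c^3 - c^2 - 4*c + 4) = (c - 2)*(c + 1)*(c^2 + c - 2) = (c - 2)*(c - 1)*(c + 1)*(c + 2)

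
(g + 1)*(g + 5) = g^2 + 6*g + 5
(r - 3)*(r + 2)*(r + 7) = r^3 + 6*r^2 - 13*r - 42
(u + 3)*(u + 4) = u^2 + 7*u + 12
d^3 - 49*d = d*(d - 7)*(d + 7)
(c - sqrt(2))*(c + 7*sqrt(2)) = c^2 + 6*sqrt(2)*c - 14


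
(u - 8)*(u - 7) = u^2 - 15*u + 56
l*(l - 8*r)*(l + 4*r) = l^3 - 4*l^2*r - 32*l*r^2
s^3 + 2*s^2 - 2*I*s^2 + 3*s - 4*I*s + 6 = (s + 2)*(s - 3*I)*(s + I)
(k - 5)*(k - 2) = k^2 - 7*k + 10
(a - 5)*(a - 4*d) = a^2 - 4*a*d - 5*a + 20*d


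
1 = 1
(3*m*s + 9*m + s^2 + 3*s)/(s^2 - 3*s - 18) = (3*m + s)/(s - 6)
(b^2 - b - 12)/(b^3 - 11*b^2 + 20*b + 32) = (b + 3)/(b^2 - 7*b - 8)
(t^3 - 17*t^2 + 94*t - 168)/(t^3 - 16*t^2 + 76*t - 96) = (t^2 - 11*t + 28)/(t^2 - 10*t + 16)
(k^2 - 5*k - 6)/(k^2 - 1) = (k - 6)/(k - 1)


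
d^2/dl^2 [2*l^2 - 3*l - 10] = 4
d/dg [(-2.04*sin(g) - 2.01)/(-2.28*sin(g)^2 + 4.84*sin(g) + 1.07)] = (-4.6512*sin(g)^2 - 9.1656*sin(g) + 7.5456)*cos(g)/(5.1984*sin(g)^4 - 22.0704*sin(g)^3 + 18.5464*sin(g)^2 + 10.3576*sin(g) + 1.1449)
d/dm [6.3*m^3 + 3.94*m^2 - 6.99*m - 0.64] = 18.9*m^2 + 7.88*m - 6.99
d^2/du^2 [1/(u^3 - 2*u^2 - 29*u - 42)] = 2*((2 - 3*u)*(-u^3 + 2*u^2 + 29*u + 42) - (-3*u^2 + 4*u + 29)^2)/(-u^3 + 2*u^2 + 29*u + 42)^3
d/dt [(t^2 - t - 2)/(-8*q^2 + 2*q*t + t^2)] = (2*(q + t)*(-t^2 + t + 2) + (2*t - 1)*(-8*q^2 + 2*q*t + t^2))/(-8*q^2 + 2*q*t + t^2)^2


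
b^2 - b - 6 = (b - 3)*(b + 2)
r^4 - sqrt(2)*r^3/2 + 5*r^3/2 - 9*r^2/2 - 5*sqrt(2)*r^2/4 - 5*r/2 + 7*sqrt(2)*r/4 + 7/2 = (r - 1)*(r + 7/2)*(r - sqrt(2))*(r + sqrt(2)/2)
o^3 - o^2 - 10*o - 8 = (o - 4)*(o + 1)*(o + 2)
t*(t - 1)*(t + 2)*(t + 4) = t^4 + 5*t^3 + 2*t^2 - 8*t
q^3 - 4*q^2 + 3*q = q*(q - 3)*(q - 1)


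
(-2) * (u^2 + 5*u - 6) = -2*u^2 - 10*u + 12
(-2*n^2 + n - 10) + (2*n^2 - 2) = n - 12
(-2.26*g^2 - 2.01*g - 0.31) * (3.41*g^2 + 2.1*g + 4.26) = -7.7066*g^4 - 11.6001*g^3 - 14.9057*g^2 - 9.2136*g - 1.3206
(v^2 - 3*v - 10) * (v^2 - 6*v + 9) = v^4 - 9*v^3 + 17*v^2 + 33*v - 90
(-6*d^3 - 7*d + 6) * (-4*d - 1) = 24*d^4 + 6*d^3 + 28*d^2 - 17*d - 6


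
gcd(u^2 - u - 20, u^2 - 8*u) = 1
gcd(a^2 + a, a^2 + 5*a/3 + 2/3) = a + 1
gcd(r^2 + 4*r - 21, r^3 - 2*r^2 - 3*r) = r - 3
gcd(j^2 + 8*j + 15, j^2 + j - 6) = j + 3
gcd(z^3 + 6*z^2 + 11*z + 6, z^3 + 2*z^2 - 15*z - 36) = z + 3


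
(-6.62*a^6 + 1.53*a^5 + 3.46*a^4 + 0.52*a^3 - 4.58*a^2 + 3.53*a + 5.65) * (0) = 0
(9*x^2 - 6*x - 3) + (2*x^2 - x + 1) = 11*x^2 - 7*x - 2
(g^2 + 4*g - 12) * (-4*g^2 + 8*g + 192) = -4*g^4 - 8*g^3 + 272*g^2 + 672*g - 2304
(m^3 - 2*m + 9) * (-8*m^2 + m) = -8*m^5 + m^4 + 16*m^3 - 74*m^2 + 9*m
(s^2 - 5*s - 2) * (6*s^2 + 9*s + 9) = 6*s^4 - 21*s^3 - 48*s^2 - 63*s - 18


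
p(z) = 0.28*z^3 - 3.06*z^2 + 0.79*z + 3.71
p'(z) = 0.84*z^2 - 6.12*z + 0.79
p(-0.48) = 2.59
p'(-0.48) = 3.92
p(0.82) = 2.45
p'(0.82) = -3.66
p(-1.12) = -1.41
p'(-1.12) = 8.70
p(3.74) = -21.49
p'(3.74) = -10.35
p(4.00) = -24.17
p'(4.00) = -10.25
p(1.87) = -3.68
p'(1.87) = -7.72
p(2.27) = -6.99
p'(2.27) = -8.77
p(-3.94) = -64.03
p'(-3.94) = 37.94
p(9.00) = -32.92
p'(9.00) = 13.75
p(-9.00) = -455.38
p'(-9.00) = 123.91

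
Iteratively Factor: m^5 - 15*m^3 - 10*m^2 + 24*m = (m + 3)*(m^4 - 3*m^3 - 6*m^2 + 8*m) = m*(m + 3)*(m^3 - 3*m^2 - 6*m + 8) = m*(m + 2)*(m + 3)*(m^2 - 5*m + 4) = m*(m - 1)*(m + 2)*(m + 3)*(m - 4)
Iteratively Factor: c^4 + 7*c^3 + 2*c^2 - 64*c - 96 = (c + 2)*(c^3 + 5*c^2 - 8*c - 48) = (c + 2)*(c + 4)*(c^2 + c - 12) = (c + 2)*(c + 4)^2*(c - 3)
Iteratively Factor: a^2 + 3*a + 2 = (a + 1)*(a + 2)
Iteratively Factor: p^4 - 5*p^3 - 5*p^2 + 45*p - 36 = (p - 4)*(p^3 - p^2 - 9*p + 9) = (p - 4)*(p - 1)*(p^2 - 9) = (p - 4)*(p - 3)*(p - 1)*(p + 3)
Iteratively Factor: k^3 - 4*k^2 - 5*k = (k)*(k^2 - 4*k - 5) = k*(k - 5)*(k + 1)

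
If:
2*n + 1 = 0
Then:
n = -1/2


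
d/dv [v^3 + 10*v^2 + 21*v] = 3*v^2 + 20*v + 21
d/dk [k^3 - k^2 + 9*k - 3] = 3*k^2 - 2*k + 9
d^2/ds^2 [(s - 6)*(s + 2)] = 2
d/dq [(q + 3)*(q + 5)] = 2*q + 8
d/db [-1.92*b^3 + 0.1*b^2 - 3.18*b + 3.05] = -5.76*b^2 + 0.2*b - 3.18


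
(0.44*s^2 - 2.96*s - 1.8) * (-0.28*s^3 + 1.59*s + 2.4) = -0.1232*s^5 + 0.8288*s^4 + 1.2036*s^3 - 3.6504*s^2 - 9.966*s - 4.32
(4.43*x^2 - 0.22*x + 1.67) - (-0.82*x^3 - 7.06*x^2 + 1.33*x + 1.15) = 0.82*x^3 + 11.49*x^2 - 1.55*x + 0.52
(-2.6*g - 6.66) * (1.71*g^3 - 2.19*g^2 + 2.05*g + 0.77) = -4.446*g^4 - 5.6946*g^3 + 9.2554*g^2 - 15.655*g - 5.1282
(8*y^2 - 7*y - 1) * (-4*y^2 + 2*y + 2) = -32*y^4 + 44*y^3 + 6*y^2 - 16*y - 2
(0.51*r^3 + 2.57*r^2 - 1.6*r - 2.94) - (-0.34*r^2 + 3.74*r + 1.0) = 0.51*r^3 + 2.91*r^2 - 5.34*r - 3.94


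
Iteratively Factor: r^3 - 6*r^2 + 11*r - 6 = (r - 2)*(r^2 - 4*r + 3) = (r - 3)*(r - 2)*(r - 1)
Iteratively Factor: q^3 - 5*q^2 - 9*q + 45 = (q + 3)*(q^2 - 8*q + 15) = (q - 3)*(q + 3)*(q - 5)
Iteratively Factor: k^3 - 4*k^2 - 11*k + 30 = (k - 5)*(k^2 + k - 6) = (k - 5)*(k + 3)*(k - 2)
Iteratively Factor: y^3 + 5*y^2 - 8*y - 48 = (y - 3)*(y^2 + 8*y + 16) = (y - 3)*(y + 4)*(y + 4)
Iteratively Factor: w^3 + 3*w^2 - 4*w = (w + 4)*(w^2 - w) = w*(w + 4)*(w - 1)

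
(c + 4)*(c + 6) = c^2 + 10*c + 24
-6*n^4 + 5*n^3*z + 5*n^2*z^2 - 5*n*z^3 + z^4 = (-3*n + z)*(-2*n + z)*(-n + z)*(n + z)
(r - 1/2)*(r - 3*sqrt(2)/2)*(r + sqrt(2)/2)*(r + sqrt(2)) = r^4 - r^3/2 - 7*r^2/2 - 3*sqrt(2)*r/2 + 7*r/4 + 3*sqrt(2)/4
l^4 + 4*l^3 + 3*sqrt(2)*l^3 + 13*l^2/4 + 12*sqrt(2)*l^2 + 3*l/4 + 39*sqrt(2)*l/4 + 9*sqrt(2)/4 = (l + 1/2)^2*(l + 3)*(l + 3*sqrt(2))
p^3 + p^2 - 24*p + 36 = (p - 3)*(p - 2)*(p + 6)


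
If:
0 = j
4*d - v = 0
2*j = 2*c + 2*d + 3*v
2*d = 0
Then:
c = 0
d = 0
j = 0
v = 0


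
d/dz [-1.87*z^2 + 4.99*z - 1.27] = 4.99 - 3.74*z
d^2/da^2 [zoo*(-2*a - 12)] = 0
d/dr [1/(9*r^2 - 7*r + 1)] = (7 - 18*r)/(9*r^2 - 7*r + 1)^2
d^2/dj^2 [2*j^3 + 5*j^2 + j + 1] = 12*j + 10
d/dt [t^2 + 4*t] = 2*t + 4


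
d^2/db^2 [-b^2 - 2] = -2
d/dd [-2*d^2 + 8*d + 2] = 8 - 4*d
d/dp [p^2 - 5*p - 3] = 2*p - 5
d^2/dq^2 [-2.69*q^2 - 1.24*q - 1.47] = -5.38000000000000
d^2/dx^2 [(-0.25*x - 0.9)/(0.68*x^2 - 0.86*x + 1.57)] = (-(0.25*x + 0.9)*(1.36*x - 0.86)*(2.72*x - 1.72) + (1.02*x + 0.794)*(0.68*x^2 - 0.86*x + 1.57))/(0.68*x^2 - 0.86*x + 1.57)^3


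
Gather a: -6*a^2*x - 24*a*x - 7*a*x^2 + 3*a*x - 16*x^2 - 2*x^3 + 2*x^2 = -6*a^2*x + a*(-7*x^2 - 21*x) - 2*x^3 - 14*x^2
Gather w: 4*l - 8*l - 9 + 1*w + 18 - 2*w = -4*l - w + 9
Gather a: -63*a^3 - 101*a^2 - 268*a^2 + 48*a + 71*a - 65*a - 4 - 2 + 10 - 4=-63*a^3 - 369*a^2 + 54*a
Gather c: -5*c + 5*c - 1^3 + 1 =0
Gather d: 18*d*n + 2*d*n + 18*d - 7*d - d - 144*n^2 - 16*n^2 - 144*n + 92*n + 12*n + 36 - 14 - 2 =d*(20*n + 10) - 160*n^2 - 40*n + 20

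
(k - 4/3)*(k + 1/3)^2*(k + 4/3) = k^4 + 2*k^3/3 - 5*k^2/3 - 32*k/27 - 16/81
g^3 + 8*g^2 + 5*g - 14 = (g - 1)*(g + 2)*(g + 7)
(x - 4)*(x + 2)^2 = x^3 - 12*x - 16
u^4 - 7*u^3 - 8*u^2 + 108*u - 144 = (u - 6)*(u - 3)*(u - 2)*(u + 4)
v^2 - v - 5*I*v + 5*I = (v - 1)*(v - 5*I)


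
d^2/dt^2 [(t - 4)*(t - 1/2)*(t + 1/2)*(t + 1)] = 12*t^2 - 18*t - 17/2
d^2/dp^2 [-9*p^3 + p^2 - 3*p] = 2 - 54*p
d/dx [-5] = 0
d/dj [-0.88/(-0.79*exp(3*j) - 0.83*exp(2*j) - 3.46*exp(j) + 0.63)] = (-2.0856*exp(2*j) - 1.4608*exp(j) - 3.0448)*exp(j)/(0.79*exp(3*j) + 0.83*exp(2*j) + 3.46*exp(j) - 0.63)^2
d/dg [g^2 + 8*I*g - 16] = 2*g + 8*I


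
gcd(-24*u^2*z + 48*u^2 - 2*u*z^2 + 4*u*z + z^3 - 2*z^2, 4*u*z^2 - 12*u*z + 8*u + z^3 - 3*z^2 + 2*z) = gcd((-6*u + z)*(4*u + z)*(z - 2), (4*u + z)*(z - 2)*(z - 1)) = 4*u*z - 8*u + z^2 - 2*z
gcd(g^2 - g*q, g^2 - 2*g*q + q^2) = -g + q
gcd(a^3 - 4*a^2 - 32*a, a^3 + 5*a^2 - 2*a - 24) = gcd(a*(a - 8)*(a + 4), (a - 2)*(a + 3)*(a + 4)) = a + 4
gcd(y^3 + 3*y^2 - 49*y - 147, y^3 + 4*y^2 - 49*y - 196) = y^2 - 49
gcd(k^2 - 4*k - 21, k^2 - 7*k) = k - 7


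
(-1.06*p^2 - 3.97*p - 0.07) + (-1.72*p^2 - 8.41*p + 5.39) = -2.78*p^2 - 12.38*p + 5.32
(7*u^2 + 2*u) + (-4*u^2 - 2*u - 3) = 3*u^2 - 3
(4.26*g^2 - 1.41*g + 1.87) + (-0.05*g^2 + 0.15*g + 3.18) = 4.21*g^2 - 1.26*g + 5.05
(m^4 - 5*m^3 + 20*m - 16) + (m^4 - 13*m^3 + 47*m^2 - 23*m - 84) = 2*m^4 - 18*m^3 + 47*m^2 - 3*m - 100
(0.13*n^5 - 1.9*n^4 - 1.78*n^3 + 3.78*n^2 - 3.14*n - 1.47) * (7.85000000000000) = 1.0205*n^5 - 14.915*n^4 - 13.973*n^3 + 29.673*n^2 - 24.649*n - 11.5395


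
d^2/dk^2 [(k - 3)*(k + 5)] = 2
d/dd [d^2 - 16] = 2*d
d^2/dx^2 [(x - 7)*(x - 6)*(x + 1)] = 6*x - 24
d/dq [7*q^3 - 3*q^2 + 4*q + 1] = 21*q^2 - 6*q + 4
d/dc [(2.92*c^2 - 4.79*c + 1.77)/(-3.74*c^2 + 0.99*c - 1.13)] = (-15.0238*c^2 + 6.6404*c + 3.6604)/(13.9876*c^4 - 7.4052*c^3 + 9.4325*c^2 - 2.2374*c + 1.2769)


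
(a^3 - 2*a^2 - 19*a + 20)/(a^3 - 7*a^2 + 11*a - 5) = (a + 4)/(a - 1)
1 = 1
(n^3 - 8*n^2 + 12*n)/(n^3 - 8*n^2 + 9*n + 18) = n*(n - 2)/(n^2 - 2*n - 3)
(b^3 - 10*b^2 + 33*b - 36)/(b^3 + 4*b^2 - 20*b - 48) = (b^2 - 6*b + 9)/(b^2 + 8*b + 12)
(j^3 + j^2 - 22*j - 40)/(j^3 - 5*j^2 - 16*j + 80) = (j + 2)/(j - 4)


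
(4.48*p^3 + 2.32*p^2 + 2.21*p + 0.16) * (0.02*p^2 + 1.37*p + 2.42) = 0.0896*p^5 + 6.184*p^4 + 14.0642*p^3 + 8.6453*p^2 + 5.5674*p + 0.3872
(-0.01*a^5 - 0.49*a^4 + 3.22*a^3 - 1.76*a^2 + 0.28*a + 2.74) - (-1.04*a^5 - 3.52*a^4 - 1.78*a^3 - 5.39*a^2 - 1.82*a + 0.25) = 1.03*a^5 + 3.03*a^4 + 5.0*a^3 + 3.63*a^2 + 2.1*a + 2.49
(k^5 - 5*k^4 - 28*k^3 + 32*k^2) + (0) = k^5 - 5*k^4 - 28*k^3 + 32*k^2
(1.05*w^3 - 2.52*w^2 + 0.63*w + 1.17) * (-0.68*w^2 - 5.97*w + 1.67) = -0.714*w^5 - 4.5549*w^4 + 16.3695*w^3 - 8.7651*w^2 - 5.9328*w + 1.9539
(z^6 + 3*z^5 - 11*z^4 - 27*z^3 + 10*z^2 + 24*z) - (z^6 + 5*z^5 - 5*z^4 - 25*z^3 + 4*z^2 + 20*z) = -2*z^5 - 6*z^4 - 2*z^3 + 6*z^2 + 4*z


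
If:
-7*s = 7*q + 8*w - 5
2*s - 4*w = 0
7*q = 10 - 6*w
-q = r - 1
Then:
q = 95/56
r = -39/56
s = -5/8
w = -5/16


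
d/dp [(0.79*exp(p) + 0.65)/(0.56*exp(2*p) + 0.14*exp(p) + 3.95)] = (-0.4424*exp(2*p) - 0.728*exp(p) + 3.0295)*exp(p)/(0.3136*exp(4*p) + 0.1568*exp(3*p) + 4.4436*exp(2*p) + 1.106*exp(p) + 15.6025)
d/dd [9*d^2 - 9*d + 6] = 18*d - 9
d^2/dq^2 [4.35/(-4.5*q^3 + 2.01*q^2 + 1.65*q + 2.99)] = ((117.45*q - 17.487)*(-4.5*q^3 + 2.01*q^2 + 1.65*q + 2.99) + 4.35*(-27.0*q^2 + 8.04*q + 3.3)*(-13.5*q^2 + 4.02*q + 1.65))/(-4.5*q^3 + 2.01*q^2 + 1.65*q + 2.99)^3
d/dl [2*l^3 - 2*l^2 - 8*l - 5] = 6*l^2 - 4*l - 8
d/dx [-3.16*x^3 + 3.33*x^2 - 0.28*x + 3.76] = -9.48*x^2 + 6.66*x - 0.28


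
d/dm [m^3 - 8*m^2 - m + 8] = 3*m^2 - 16*m - 1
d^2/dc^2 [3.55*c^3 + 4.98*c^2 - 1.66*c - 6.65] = 21.3*c + 9.96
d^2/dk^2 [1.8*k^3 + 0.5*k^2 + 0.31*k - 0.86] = 10.8*k + 1.0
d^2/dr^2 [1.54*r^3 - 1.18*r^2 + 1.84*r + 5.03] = 9.24*r - 2.36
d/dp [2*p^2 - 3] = 4*p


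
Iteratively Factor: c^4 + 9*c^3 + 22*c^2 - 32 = (c - 1)*(c^3 + 10*c^2 + 32*c + 32) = (c - 1)*(c + 4)*(c^2 + 6*c + 8) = (c - 1)*(c + 4)^2*(c + 2)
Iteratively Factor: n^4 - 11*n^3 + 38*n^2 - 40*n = (n - 5)*(n^3 - 6*n^2 + 8*n) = (n - 5)*(n - 4)*(n^2 - 2*n) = (n - 5)*(n - 4)*(n - 2)*(n)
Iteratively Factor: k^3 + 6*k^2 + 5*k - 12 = (k + 4)*(k^2 + 2*k - 3) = (k - 1)*(k + 4)*(k + 3)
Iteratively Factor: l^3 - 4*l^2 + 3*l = (l - 1)*(l^2 - 3*l) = (l - 3)*(l - 1)*(l)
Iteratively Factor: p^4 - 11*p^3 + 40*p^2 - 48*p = (p - 4)*(p^3 - 7*p^2 + 12*p) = (p - 4)^2*(p^2 - 3*p) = (p - 4)^2*(p - 3)*(p)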